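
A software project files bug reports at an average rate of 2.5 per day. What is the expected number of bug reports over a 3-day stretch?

7.5

E[N] = λt = 2.5 × 3 = 7.5 (a 3-day stretch = 3 days).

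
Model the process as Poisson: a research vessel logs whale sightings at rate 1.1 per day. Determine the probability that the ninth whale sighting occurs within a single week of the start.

0.3657

Over the interval, μ = 1.1 × 7 = 7.7 (a week = 7 days).
The ninth arrival falls in the interval iff at least 9 events occur there: P(S_9 ≤ t) = P(N ≥ 9) = 1 − P(N ≤ 8) ≈ 0.3657.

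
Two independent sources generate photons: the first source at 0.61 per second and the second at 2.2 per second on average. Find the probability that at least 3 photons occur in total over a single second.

Independent Poisson processes superpose: combined rate λ = 0.61 + 2.2 = 2.81 per second.
So μ = 2.81.
P(N ≥ 3) = 1 − P(N ≤ 2) ≈ 0.5329.

0.5329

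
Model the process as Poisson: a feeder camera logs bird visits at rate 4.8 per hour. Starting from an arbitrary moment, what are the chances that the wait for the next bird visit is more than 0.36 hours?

0.1776

The wait for the next event is exponential with rate λ = 4.8 per hour.
P(T > 0.36) = e^(−λt) = e^(−4.8 × 0.36) = e^(−1.728) ≈ 0.1776.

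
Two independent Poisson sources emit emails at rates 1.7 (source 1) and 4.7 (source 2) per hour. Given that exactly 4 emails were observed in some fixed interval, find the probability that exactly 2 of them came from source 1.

0.2283

Given the total, each event is independently from source 1 with probability p = λ_1/(λ_1+λ_2) = 1.7/6.4 ≈ 0.2656.
So K ~ Binomial(4, 1.7/6.4): P(K = 2) = C(4,2) · (1.7/6.4)^2 · (4.7/6.4)^2 ≈ 0.2283.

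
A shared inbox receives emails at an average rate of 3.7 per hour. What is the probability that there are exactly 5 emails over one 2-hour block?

Over the interval, μ = 3.7 × 2 = 7.4 (a 2-hour block = 2 hours).
P(N = 5) = e^(−μ) μ^5/5! = e^(−7.4) · 7.4^5/120 ≈ 0.1130.

0.1130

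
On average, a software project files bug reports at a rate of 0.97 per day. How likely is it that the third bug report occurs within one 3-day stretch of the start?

0.5563

Over the interval, μ = 0.97 × 3 = 2.91 (a 3-day stretch = 3 days).
The third arrival falls in the interval iff at least 3 events occur there: P(S_3 ≤ t) = P(N ≥ 3) = 1 − P(N ≤ 2) ≈ 0.5563.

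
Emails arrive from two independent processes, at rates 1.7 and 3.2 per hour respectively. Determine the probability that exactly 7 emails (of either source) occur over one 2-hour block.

0.0955

Independent Poisson processes superpose: combined rate λ = 1.7 + 3.2 = 4.9 per hour.
Over the interval, μ = 4.9 × 2 = 9.8 (a 2-hour block = 2 hours).
P(N = 7) = e^(−9.8) · 9.8^7/7! ≈ 0.0955.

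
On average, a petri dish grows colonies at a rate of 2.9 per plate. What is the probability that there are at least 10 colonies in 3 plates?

Over the interval, μ = 2.9 × 3 = 8.7 (3 plates).
P(N ≥ 10) = 1 − P(N ≤ 9) = 1 − Σ_{j=0}^{9} e^(−μ) μ^j/j! ≈ 0.3731.

0.3731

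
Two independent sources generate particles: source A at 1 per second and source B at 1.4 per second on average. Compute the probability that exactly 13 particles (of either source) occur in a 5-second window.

0.1056

Independent Poisson processes superpose: combined rate λ = 1 + 1.4 = 2.4 per second.
Over the interval, μ = 2.4 × 5 = 12 (a 5-second window = 5 seconds).
P(N = 13) = e^(−12) · 12^13/13! ≈ 0.1056.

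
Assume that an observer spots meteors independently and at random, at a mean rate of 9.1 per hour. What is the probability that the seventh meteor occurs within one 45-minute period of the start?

0.5239

Over the interval, μ = 9.1 × 0.75 = 6.825 (a 45-minute period = 0.75 hours).
The seventh arrival falls in the interval iff at least 7 events occur there: P(S_7 ≤ t) = P(N ≥ 7) = 1 − P(N ≤ 6) ≈ 0.5239.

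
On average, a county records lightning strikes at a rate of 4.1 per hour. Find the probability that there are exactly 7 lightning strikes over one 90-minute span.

Over the interval, μ = 4.1 × 1.5 = 6.15 (a 90-minute span = 1.5 hours).
P(N = 7) = e^(−μ) μ^7/7! = e^(−6.15) · 6.15^7/5040 ≈ 0.1409.

0.1409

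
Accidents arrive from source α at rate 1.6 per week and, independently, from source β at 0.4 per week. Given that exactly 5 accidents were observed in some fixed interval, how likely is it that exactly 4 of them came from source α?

0.4096

Given the total, each event is independently from source α with probability p = λ_α/(λ_α+λ_β) = 1.6/2 = 0.8000.
So K ~ Binomial(5, 1.6/2): P(K = 4) = C(5,4) · (1.6/2)^4 · (0.4/2)^1 ≈ 0.4096.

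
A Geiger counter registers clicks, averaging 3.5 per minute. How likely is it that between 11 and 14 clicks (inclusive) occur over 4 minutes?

Over the interval, μ = 3.5 × 4 = 14 (4 minutes).
P(11 ≤ N ≤ 14) = Σ_{j=11}^{14} e^(−14) · 14^j/j! ≈ 0.3948.

0.3948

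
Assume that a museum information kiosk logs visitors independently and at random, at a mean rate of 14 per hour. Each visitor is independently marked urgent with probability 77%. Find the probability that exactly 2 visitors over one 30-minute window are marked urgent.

0.0663

Thinning: the visitors that are marked urgent themselves form a Poisson process with rate 0.77 × 14 = 10.78 per hour.
Over the interval, μ = 10.78 × 0.5 = 5.39 (a 30-minute window = 0.5 hours).
P(N = 2) = e^(−5.39) · 5.39^2/2! ≈ 0.0663.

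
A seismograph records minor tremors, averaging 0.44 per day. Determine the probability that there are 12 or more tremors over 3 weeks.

Over the interval, μ = 0.44 × 21 = 9.24 (3 weeks = 21 days).
P(N ≥ 12) = 1 − P(N ≤ 11) = 1 − Σ_{j=0}^{11} e^(−μ) μ^j/j! ≈ 0.2209.

0.2209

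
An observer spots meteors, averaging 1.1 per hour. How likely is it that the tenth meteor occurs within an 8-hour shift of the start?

Over the interval, μ = 1.1 × 8 = 8.8 (an 8-hour shift = 8 hours).
The tenth arrival falls in the interval iff at least 10 events occur there: P(S_10 ≤ t) = P(N ≥ 10) = 1 − P(N ≤ 9) ≈ 0.3863.

0.3863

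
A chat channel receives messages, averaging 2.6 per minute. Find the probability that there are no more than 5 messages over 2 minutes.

0.5809

Over the interval, μ = 2.6 × 2 = 5.2 (2 minutes).
P(N ≤ 5) = Σ_{j=0}^{5} e^(−μ) μ^j/j! ≈ 0.5809.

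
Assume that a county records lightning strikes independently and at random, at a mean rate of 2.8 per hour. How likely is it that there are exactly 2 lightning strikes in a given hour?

With mean μ = 2.8 per hour,
P(N = 2) = e^(−μ) μ^2/2! = e^(−2.8) · 2.8^2/2 ≈ 0.2384.

0.2384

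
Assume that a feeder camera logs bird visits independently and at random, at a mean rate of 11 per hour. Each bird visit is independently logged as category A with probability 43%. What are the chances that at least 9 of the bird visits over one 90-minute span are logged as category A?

Thinning: the bird visits that are logged as category A themselves form a Poisson process with rate 0.43 × 11 = 4.73 per hour.
Over the interval, μ = 4.73 × 1.5 = 7.095 (a 90-minute span = 1.5 hours).
P(N ≥ 9) = 1 − P(N ≤ 8) ≈ 0.2834.

0.2834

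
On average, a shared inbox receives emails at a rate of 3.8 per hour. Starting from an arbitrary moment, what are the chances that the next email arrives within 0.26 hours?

0.6277

Inter-arrival times are exponential with rate λ = 3.8 per hour.
P(T ≤ 0.26) = 1 − e^(−λt) = 1 − e^(−3.8 × 0.26) = 1 − e^(−0.988) ≈ 0.6277.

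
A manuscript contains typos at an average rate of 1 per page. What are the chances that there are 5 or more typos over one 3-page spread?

0.1847

Over the interval, μ = 1 × 3 = 3 (a 3-page spread = 3 pages).
P(N ≥ 5) = 1 − P(N ≤ 4) = 1 − Σ_{j=0}^{4} e^(−μ) μ^j/j! ≈ 0.1847.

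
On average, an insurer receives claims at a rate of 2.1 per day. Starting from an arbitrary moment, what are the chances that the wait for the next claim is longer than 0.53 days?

The wait for the next event is exponential with rate λ = 2.1 per day.
P(T > 0.53) = e^(−λt) = e^(−2.1 × 0.53) = e^(−1.113) ≈ 0.3286.

0.3286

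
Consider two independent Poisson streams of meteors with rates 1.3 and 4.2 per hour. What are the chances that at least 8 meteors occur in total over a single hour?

0.1905

Independent Poisson processes superpose: combined rate λ = 1.3 + 4.2 = 5.5 per hour.
So μ = 5.5.
P(N ≥ 8) = 1 − P(N ≤ 7) ≈ 0.1905.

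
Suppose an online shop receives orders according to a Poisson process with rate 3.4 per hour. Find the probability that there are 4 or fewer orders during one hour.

0.7442

With mean μ = 3.4 per hour,
P(N ≤ 4) = Σ_{j=0}^{4} e^(−μ) μ^j/j! ≈ 0.7442.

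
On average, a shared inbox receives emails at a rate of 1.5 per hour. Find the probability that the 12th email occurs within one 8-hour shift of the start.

Over the interval, μ = 1.5 × 8 = 12 (an 8-hour shift = 8 hours).
The 12th arrival falls in the interval iff at least 12 events occur there: P(S_12 ≤ t) = P(N ≥ 12) = 1 − P(N ≤ 11) ≈ 0.5384.

0.5384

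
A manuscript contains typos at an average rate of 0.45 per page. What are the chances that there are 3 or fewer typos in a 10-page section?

0.3423

Over the interval, μ = 0.45 × 10 = 4.5 (a 10-page section = 10 pages).
P(N ≤ 3) = Σ_{j=0}^{3} e^(−μ) μ^j/j! ≈ 0.3423.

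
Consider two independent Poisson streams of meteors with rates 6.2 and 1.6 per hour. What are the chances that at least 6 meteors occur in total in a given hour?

0.7897

Independent Poisson processes superpose: combined rate λ = 6.2 + 1.6 = 7.8 per hour.
So μ = 7.8.
P(N ≥ 6) = 1 − P(N ≤ 5) ≈ 0.7897.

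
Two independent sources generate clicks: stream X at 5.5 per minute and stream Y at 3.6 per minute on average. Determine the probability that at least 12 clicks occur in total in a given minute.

0.2068

Independent Poisson processes superpose: combined rate λ = 5.5 + 3.6 = 9.1 per minute.
So μ = 9.1.
P(N ≥ 12) = 1 − P(N ≤ 11) ≈ 0.2068.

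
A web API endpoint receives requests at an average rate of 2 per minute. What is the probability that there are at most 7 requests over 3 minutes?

0.7440

Over the interval, μ = 2 × 3 = 6 (3 minutes).
P(N ≤ 7) = Σ_{j=0}^{7} e^(−μ) μ^j/j! ≈ 0.7440.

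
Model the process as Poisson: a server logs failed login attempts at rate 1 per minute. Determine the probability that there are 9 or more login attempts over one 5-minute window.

Over the interval, μ = 1 × 5 = 5 (a 5-minute window = 5 minutes).
P(N ≥ 9) = 1 − P(N ≤ 8) = 1 − Σ_{j=0}^{8} e^(−μ) μ^j/j! ≈ 0.0681.

0.0681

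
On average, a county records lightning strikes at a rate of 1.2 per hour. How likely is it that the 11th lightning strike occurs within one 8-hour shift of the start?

Over the interval, μ = 1.2 × 8 = 9.6 (an 8-hour shift = 8 hours).
The 11th arrival falls in the interval iff at least 11 events occur there: P(S_11 ≤ t) = P(N ≥ 11) = 1 − P(N ≤ 10) ≈ 0.3671.

0.3671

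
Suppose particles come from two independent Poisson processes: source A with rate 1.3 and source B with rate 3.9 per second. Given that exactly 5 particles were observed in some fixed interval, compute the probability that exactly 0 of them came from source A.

Given the total, each event is independently from source A with probability p = λ_A/(λ_A+λ_B) = 1.3/5.2 = 0.2500.
So K ~ Binomial(5, 1.3/5.2): P(K = 0) = C(5,0) · (1.3/5.2)^0 · (3.9/5.2)^5 ≈ 0.2373.

0.2373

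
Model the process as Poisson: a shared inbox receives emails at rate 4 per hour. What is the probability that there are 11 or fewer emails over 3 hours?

Over the interval, μ = 4 × 3 = 12 (3 hours).
P(N ≤ 11) = Σ_{j=0}^{11} e^(−μ) μ^j/j! ≈ 0.4616.

0.4616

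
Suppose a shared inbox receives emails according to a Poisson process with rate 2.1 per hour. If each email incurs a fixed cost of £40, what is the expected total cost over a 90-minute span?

£126

E[N] = 2.1 × 1.5 = 3.15 (a 90-minute span = 1.5 hours); E[cost] = 3.15 × £40 = £126.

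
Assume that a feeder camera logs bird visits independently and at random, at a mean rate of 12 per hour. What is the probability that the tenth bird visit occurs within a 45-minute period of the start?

Over the interval, μ = 12 × 0.75 = 9 (a 45-minute period = 0.75 hours).
The tenth arrival falls in the interval iff at least 10 events occur there: P(S_10 ≤ t) = P(N ≥ 10) = 1 − P(N ≤ 9) ≈ 0.4126.

0.4126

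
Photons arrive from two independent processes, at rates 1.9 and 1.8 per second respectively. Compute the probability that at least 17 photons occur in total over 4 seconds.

Independent Poisson processes superpose: combined rate λ = 1.9 + 1.8 = 3.7 per second.
Over the interval, μ = 3.7 × 4 = 14.8 (4 seconds).
P(N ≥ 17) = 1 − P(N ≤ 16) ≈ 0.3168.

0.3168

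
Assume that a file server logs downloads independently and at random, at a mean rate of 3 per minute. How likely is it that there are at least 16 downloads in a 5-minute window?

0.4319

Over the interval, μ = 3 × 5 = 15 (a 5-minute window = 5 minutes).
P(N ≥ 16) = 1 − P(N ≤ 15) = 1 − Σ_{j=0}^{15} e^(−μ) μ^j/j! ≈ 0.4319.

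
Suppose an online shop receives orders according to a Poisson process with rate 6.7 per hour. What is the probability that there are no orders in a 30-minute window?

Over the interval, μ = 6.7 × 0.5 = 3.35 (a 30-minute window = 0.5 hours).
P(N = 0) = e^(−μ) μ^0/0! = e^(−3.35) · 3.35^0/1 ≈ 0.0351.

0.0351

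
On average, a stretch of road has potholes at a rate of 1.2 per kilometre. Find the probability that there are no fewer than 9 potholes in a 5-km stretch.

Over the interval, μ = 1.2 × 5 = 6 (a 5-km stretch = 5 kilometres).
P(N ≥ 9) = 1 − P(N ≤ 8) = 1 − Σ_{j=0}^{8} e^(−μ) μ^j/j! ≈ 0.1528.

0.1528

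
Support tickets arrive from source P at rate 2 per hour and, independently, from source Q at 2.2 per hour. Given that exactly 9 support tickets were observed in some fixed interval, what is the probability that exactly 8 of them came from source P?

Given the total, each event is independently from source P with probability p = λ_P/(λ_P+λ_Q) = 2/4.2 ≈ 0.4762.
So K ~ Binomial(9, 2/4.2): P(K = 8) = C(9,8) · (2/4.2)^8 · (2.2/4.2)^1 ≈ 0.0125.

0.0125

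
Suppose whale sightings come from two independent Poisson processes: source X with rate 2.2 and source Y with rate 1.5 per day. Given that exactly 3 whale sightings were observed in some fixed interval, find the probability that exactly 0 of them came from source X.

0.0666

Given the total, each event is independently from source X with probability p = λ_X/(λ_X+λ_Y) = 2.2/3.7 ≈ 0.5946.
So K ~ Binomial(3, 2.2/3.7): P(K = 0) = C(3,0) · (2.2/3.7)^0 · (1.5/3.7)^3 ≈ 0.0666.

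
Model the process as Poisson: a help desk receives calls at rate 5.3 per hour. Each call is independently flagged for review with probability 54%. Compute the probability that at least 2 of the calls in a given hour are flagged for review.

0.7793

Thinning: the calls that are flagged for review themselves form a Poisson process with rate 0.54 × 5.3 = 2.862 per hour.
So μ = 2.862.
P(N ≥ 2) = 1 − P(N ≤ 1) ≈ 0.7793.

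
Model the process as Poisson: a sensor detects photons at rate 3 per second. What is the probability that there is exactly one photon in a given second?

With mean μ = 3 per second,
P(N = 1) = e^(−μ) μ^1/1! = e^(−3) · 3^1/1 ≈ 0.1494.

0.1494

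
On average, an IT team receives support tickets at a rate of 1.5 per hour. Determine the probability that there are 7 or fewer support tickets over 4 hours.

0.7440

Over the interval, μ = 1.5 × 4 = 6 (4 hours).
P(N ≤ 7) = Σ_{j=0}^{7} e^(−μ) μ^j/j! ≈ 0.7440.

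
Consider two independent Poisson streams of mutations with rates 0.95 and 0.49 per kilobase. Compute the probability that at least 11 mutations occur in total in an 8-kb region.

0.6005

Independent Poisson processes superpose: combined rate λ = 0.95 + 0.49 = 1.44 per kilobase.
Over the interval, μ = 1.44 × 8 = 11.52 (an 8-kb region = 8 kilobases).
P(N ≥ 11) = 1 − P(N ≤ 10) ≈ 0.6005.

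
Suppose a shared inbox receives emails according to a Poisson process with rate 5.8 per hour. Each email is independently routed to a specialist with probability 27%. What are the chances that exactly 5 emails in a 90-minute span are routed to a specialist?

0.0569

Thinning: the emails that are routed to a specialist themselves form a Poisson process with rate 0.27 × 5.8 = 1.566 per hour.
Over the interval, μ = 1.566 × 1.5 = 2.349 (a 90-minute span = 1.5 hours).
P(N = 5) = e^(−2.349) · 2.349^5/5! ≈ 0.0569.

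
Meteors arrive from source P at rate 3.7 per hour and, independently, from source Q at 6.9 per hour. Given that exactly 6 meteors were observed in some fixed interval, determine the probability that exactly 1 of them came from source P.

Given the total, each event is independently from source P with probability p = λ_P/(λ_P+λ_Q) = 3.7/10.6 ≈ 0.3491.
So K ~ Binomial(6, 3.7/10.6): P(K = 1) = C(6,1) · (3.7/10.6)^1 · (6.9/10.6)^5 ≈ 0.2448.

0.2448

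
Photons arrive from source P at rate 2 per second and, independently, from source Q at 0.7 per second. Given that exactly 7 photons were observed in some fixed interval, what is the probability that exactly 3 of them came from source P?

0.0643

Given the total, each event is independently from source P with probability p = λ_P/(λ_P+λ_Q) = 2/2.7 ≈ 0.7407.
So K ~ Binomial(7, 2/2.7): P(K = 3) = C(7,3) · (2/2.7)^3 · (0.7/2.7)^4 ≈ 0.0643.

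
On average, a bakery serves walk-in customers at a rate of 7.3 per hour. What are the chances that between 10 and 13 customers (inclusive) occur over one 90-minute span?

Over the interval, μ = 7.3 × 1.5 = 10.95 (a 90-minute span = 1.5 hours).
P(10 ≤ N ≤ 13) = Σ_{j=10}^{13} e^(−10.95) · 10.95^j/j! ≈ 0.4399.

0.4399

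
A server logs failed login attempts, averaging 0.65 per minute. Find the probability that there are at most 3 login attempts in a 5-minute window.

Over the interval, μ = 0.65 × 5 = 3.25 (a 5-minute window = 5 minutes).
P(N ≤ 3) = Σ_{j=0}^{3} e^(−μ) μ^j/j! ≈ 0.5914.

0.5914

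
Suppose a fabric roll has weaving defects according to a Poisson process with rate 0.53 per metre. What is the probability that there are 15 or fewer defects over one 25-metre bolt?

0.7411

Over the interval, μ = 0.53 × 25 = 13.25 (a 25-metre bolt = 25 metres).
P(N ≤ 15) = Σ_{j=0}^{15} e^(−μ) μ^j/j! ≈ 0.7411.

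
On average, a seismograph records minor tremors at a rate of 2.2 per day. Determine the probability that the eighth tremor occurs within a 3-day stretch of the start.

0.3419

Over the interval, μ = 2.2 × 3 = 6.6 (a 3-day stretch = 3 days).
The eighth arrival falls in the interval iff at least 8 events occur there: P(S_8 ≤ t) = P(N ≥ 8) = 1 − P(N ≤ 7) ≈ 0.3419.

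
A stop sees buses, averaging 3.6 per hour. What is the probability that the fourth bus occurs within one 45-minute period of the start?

Over the interval, μ = 3.6 × 0.75 = 2.7 (a 45-minute period = 0.75 hours).
The fourth arrival falls in the interval iff at least 4 events occur there: P(S_4 ≤ t) = P(N ≥ 4) = 1 − P(N ≤ 3) ≈ 0.2859.

0.2859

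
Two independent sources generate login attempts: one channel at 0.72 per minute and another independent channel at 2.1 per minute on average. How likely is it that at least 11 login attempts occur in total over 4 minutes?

0.5731

Independent Poisson processes superpose: combined rate λ = 0.72 + 2.1 = 2.82 per minute.
Over the interval, μ = 2.82 × 4 = 11.28 (4 minutes).
P(N ≥ 11) = 1 − P(N ≤ 10) ≈ 0.5731.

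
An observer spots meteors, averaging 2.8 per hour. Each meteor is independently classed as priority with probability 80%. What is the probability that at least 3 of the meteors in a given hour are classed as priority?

0.3880

Thinning: the meteors that are classed as priority themselves form a Poisson process with rate 0.8 × 2.8 = 2.24 per hour.
So μ = 2.24.
P(N ≥ 3) = 1 − P(N ≤ 2) ≈ 0.3880.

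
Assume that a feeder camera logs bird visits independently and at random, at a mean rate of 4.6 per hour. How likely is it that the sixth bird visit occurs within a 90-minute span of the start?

0.6863

Over the interval, μ = 4.6 × 1.5 = 6.9 (a 90-minute span = 1.5 hours).
The sixth arrival falls in the interval iff at least 6 events occur there: P(S_6 ≤ t) = P(N ≥ 6) = 1 − P(N ≤ 5) ≈ 0.6863.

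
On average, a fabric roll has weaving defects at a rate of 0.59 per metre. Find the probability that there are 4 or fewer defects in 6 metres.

0.7179

Over the interval, μ = 0.59 × 6 = 3.54 (6 metres).
P(N ≤ 4) = Σ_{j=0}^{4} e^(−μ) μ^j/j! ≈ 0.7179.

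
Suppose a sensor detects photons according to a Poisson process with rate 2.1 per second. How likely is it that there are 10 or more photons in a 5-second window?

0.6029

Over the interval, μ = 2.1 × 5 = 10.5 (a 5-second window = 5 seconds).
P(N ≥ 10) = 1 − P(N ≤ 9) = 1 − Σ_{j=0}^{9} e^(−μ) μ^j/j! ≈ 0.6029.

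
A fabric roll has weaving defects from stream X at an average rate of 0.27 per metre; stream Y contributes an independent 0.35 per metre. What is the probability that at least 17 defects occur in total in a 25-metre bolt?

Independent Poisson processes superpose: combined rate λ = 0.27 + 0.35 = 0.62 per metre.
Over the interval, μ = 0.62 × 25 = 15.5 (a 25-metre bolt = 25 metres).
P(N ≥ 17) = 1 − P(N ≤ 16) ≈ 0.3846.

0.3846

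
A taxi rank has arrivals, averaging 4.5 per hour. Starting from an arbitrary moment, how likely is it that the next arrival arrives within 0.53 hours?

Inter-arrival times are exponential with rate λ = 4.5 per hour.
P(T ≤ 0.53) = 1 − e^(−λt) = 1 − e^(−4.5 × 0.53) = 1 − e^(−2.385) ≈ 0.9079.

0.9079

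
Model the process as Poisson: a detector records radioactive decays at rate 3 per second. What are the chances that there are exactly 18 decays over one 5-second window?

0.0706

Over the interval, μ = 3 × 5 = 15 (a 5-second window = 5 seconds).
P(N = 18) = e^(−μ) μ^18/18! = e^(−15) · 15^18/6402373705728000 ≈ 0.0706.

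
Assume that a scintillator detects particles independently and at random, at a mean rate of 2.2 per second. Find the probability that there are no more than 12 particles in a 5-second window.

Over the interval, μ = 2.2 × 5 = 11 (a 5-second window = 5 seconds).
P(N ≤ 12) = Σ_{j=0}^{12} e^(−μ) μ^j/j! ≈ 0.6887.

0.6887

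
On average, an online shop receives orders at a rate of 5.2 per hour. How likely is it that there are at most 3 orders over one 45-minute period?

0.4532

Over the interval, μ = 5.2 × 0.75 = 3.9 (a 45-minute period = 0.75 hours).
P(N ≤ 3) = Σ_{j=0}^{3} e^(−μ) μ^j/j! ≈ 0.4532.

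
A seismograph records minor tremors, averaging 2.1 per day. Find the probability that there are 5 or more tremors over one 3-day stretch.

0.7531

Over the interval, μ = 2.1 × 3 = 6.3 (a 3-day stretch = 3 days).
P(N ≥ 5) = 1 − P(N ≤ 4) = 1 − Σ_{j=0}^{4} e^(−μ) μ^j/j! ≈ 0.7531.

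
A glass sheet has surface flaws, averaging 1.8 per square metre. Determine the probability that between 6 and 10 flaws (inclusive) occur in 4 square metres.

0.6108

Over the interval, μ = 1.8 × 4 = 7.2 (4 square metres).
P(6 ≤ N ≤ 10) = Σ_{j=6}^{10} e^(−7.2) · 7.2^j/j! ≈ 0.6108.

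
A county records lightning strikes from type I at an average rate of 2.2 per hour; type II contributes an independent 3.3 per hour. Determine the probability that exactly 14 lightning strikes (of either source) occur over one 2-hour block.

0.0728

Independent Poisson processes superpose: combined rate λ = 2.2 + 3.3 = 5.5 per hour.
Over the interval, μ = 5.5 × 2 = 11 (a 2-hour block = 2 hours).
P(N = 14) = e^(−11) · 11^14/14! ≈ 0.0728.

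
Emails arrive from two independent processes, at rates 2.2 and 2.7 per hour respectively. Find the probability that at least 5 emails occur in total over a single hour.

0.5418

Independent Poisson processes superpose: combined rate λ = 2.2 + 2.7 = 4.9 per hour.
So μ = 4.9.
P(N ≥ 5) = 1 − P(N ≤ 4) ≈ 0.5418.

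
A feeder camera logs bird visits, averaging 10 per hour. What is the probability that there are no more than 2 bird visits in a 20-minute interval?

Over the interval, μ = 10 × 1/3 ≈ 3.33333 (a 20-minute interval = 1/3 hours).
P(N ≤ 2) = Σ_{j=0}^{2} e^(−μ) μ^j/j! ≈ 0.3528.

0.3528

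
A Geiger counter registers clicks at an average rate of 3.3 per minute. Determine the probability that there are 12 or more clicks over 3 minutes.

0.2919

Over the interval, μ = 3.3 × 3 = 9.9 (3 minutes).
P(N ≥ 12) = 1 − P(N ≤ 11) = 1 − Σ_{j=0}^{11} e^(−μ) μ^j/j! ≈ 0.2919.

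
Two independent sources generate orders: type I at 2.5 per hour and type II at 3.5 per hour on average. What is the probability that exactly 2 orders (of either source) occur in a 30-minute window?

Independent Poisson processes superpose: combined rate λ = 2.5 + 3.5 = 6 per hour.
Over the interval, μ = 6 × 0.5 = 3 (a 30-minute window = 0.5 hours).
P(N = 2) = e^(−3) · 3^2/2! ≈ 0.2240.

0.2240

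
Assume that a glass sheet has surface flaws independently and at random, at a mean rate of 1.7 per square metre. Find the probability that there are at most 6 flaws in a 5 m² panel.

Over the interval, μ = 1.7 × 5 = 8.5 (a 5 m² panel = 5 square metres).
P(N ≤ 6) = Σ_{j=0}^{6} e^(−μ) μ^j/j! ≈ 0.2562.

0.2562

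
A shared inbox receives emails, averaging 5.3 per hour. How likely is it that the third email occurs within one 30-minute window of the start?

0.4940

Over the interval, μ = 5.3 × 0.5 = 2.65 (a 30-minute window = 0.5 hours).
The third arrival falls in the interval iff at least 3 events occur there: P(S_3 ≤ t) = P(N ≥ 3) = 1 − P(N ≤ 2) ≈ 0.4940.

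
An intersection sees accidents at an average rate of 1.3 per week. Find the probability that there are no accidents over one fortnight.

0.0743

Over the interval, μ = 1.3 × 2 = 2.6 (a fortnight = 2 weeks).
P(N = 0) = e^(−μ) μ^0/0! = e^(−2.6) · 2.6^0/1 ≈ 0.0743.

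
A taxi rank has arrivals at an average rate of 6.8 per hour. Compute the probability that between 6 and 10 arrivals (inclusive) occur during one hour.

With mean μ = 6.8 per hour,
P(6 ≤ N ≤ 10) = Σ_{j=6}^{10} e^(−6.8) · 6.8^j/j! ≈ 0.5881.

0.5881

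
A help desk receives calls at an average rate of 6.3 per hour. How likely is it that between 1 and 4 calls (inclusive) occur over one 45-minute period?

0.4811

Over the interval, μ = 6.3 × 0.75 = 4.725 (a 45-minute period = 0.75 hours).
P(1 ≤ N ≤ 4) = Σ_{j=1}^{4} e^(−4.725) · 4.725^j/j! ≈ 0.4811.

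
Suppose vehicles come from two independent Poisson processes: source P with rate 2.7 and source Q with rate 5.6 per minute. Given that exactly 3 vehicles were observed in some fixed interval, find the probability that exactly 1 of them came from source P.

Given the total, each event is independently from source P with probability p = λ_P/(λ_P+λ_Q) = 2.7/8.3 ≈ 0.3253.
So K ~ Binomial(3, 2.7/8.3): P(K = 1) = C(3,1) · (2.7/8.3)^1 · (5.6/8.3)^2 ≈ 0.4442.

0.4442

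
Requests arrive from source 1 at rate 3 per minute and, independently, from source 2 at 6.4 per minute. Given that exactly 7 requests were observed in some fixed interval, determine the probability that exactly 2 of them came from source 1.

0.3129

Given the total, each event is independently from source 1 with probability p = λ_1/(λ_1+λ_2) = 3/9.4 ≈ 0.3191.
So K ~ Binomial(7, 3/9.4): P(K = 2) = C(7,2) · (3/9.4)^2 · (6.4/9.4)^5 ≈ 0.3129.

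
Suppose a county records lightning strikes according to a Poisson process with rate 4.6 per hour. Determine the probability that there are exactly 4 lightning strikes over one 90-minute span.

Over the interval, μ = 4.6 × 1.5 = 6.9 (a 90-minute span = 1.5 hours).
P(N = 4) = e^(−μ) μ^4/4! = e^(−6.9) · 6.9^4/24 ≈ 0.0952.

0.0952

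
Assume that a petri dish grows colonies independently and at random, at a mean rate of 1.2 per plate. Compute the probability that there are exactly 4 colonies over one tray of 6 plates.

Over the interval, μ = 1.2 × 6 = 7.2 (a tray of 6 plates = 6 plates).
P(N = 4) = e^(−μ) μ^4/4! = e^(−7.2) · 7.2^4/24 ≈ 0.0836.

0.0836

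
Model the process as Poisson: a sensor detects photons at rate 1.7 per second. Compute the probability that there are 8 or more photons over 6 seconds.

Over the interval, μ = 1.7 × 6 = 10.2 (6 seconds).
P(N ≥ 8) = 1 − P(N ≤ 7) = 1 − Σ_{j=0}^{7} e^(−μ) μ^j/j! ≈ 0.7973.

0.7973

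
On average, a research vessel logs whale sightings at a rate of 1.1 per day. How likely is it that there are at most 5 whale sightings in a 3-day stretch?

0.8829

Over the interval, μ = 1.1 × 3 = 3.3 (a 3-day stretch = 3 days).
P(N ≤ 5) = Σ_{j=0}^{5} e^(−μ) μ^j/j! ≈ 0.8829.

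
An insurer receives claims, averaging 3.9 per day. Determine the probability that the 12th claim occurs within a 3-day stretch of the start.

Over the interval, μ = 3.9 × 3 = 11.7 (a 3-day stretch = 3 days).
The 12th arrival falls in the interval iff at least 12 events occur there: P(S_12 ≤ t) = P(N ≥ 12) = 1 − P(N ≤ 11) ≈ 0.5037.

0.5037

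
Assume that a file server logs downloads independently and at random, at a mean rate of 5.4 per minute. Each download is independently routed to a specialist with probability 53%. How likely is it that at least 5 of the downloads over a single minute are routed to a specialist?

Thinning: the downloads that are routed to a specialist themselves form a Poisson process with rate 0.53 × 5.4 = 2.862 per minute.
So μ = 2.862.
P(N ≥ 5) = 1 − P(N ≤ 4) ≈ 0.1621.

0.1621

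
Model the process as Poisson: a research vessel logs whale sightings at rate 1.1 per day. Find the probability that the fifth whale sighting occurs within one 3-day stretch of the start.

Over the interval, μ = 1.1 × 3 = 3.3 (a 3-day stretch = 3 days).
The fifth arrival falls in the interval iff at least 5 events occur there: P(S_5 ≤ t) = P(N ≥ 5) = 1 − P(N ≤ 4) ≈ 0.2374.

0.2374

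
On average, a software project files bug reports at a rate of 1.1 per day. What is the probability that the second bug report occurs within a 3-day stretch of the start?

0.8414

Over the interval, μ = 1.1 × 3 = 3.3 (a 3-day stretch = 3 days).
The second arrival falls in the interval iff at least 2 events occur there: P(S_2 ≤ t) = P(N ≥ 2) = 1 − P(N ≤ 1) ≈ 0.8414.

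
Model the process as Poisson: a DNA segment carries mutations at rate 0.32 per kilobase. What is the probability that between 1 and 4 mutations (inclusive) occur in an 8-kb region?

Over the interval, μ = 0.32 × 8 = 2.56 (an 8-kb region = 8 kilobases).
P(1 ≤ N ≤ 4) = Σ_{j=1}^{4} e^(−2.56) · 2.56^j/j! ≈ 0.8057.

0.8057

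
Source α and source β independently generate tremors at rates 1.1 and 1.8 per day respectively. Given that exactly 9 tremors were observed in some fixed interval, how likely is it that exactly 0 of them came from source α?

Given the total, each event is independently from source α with probability p = λ_α/(λ_α+λ_β) = 1.1/2.9 ≈ 0.3793.
So K ~ Binomial(9, 1.1/2.9): P(K = 0) = C(9,0) · (1.1/2.9)^0 · (1.8/2.9)^9 ≈ 0.0137.

0.0137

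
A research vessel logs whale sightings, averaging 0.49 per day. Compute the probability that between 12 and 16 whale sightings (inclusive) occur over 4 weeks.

0.4953

Over the interval, μ = 0.49 × 28 = 13.72 (4 weeks = 28 days).
P(12 ≤ N ≤ 16) = Σ_{j=12}^{16} e^(−13.72) · 13.72^j/j! ≈ 0.4953.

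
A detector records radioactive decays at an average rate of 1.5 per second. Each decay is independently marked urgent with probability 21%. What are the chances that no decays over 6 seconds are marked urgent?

Thinning: the decays that are marked urgent themselves form a Poisson process with rate 0.21 × 1.5 = 0.315 per second.
Over the interval, μ = 0.315 × 6 = 1.89 (6 seconds).
P(N = 0) = e^(−1.89) · 1.89^0/0! ≈ 0.1511.

0.1511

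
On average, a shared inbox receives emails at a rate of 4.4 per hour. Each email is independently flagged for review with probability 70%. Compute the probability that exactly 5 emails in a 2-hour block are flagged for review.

Thinning: the emails that are flagged for review themselves form a Poisson process with rate 0.7 × 4.4 = 3.08 per hour.
Over the interval, μ = 3.08 × 2 = 6.16 (a 2-hour block = 2 hours).
P(N = 5) = e^(−6.16) · 6.16^5/5! ≈ 0.1561.

0.1561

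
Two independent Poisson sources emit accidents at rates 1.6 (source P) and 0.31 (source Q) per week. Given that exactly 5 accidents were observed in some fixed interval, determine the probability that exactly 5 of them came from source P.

Given the total, each event is independently from source P with probability p = λ_P/(λ_P+λ_Q) = 1.6/1.91 ≈ 0.8377.
So K ~ Binomial(5, 1.6/1.91): P(K = 5) = C(5,5) · (1.6/1.91)^5 · (0.31/1.91)^0 ≈ 0.4125.

0.4125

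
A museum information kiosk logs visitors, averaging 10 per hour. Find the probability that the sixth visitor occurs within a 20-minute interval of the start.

Over the interval, μ = 10 × 1/3 ≈ 3.33333 (a 20-minute interval = 1/3 hours).
The sixth arrival falls in the interval iff at least 6 events occur there: P(S_6 ≤ t) = P(N ≥ 6) = 1 − P(N ≤ 5) ≈ 0.1212.

0.1212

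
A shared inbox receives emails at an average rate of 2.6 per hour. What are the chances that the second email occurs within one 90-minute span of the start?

0.9008

Over the interval, μ = 2.6 × 1.5 = 3.9 (a 90-minute span = 1.5 hours).
The second arrival falls in the interval iff at least 2 events occur there: P(S_2 ≤ t) = P(N ≥ 2) = 1 − P(N ≤ 1) ≈ 0.9008.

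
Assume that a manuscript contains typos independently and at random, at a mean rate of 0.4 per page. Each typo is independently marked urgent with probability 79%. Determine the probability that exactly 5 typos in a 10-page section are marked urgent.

Thinning: the typos that are marked urgent themselves form a Poisson process with rate 0.79 × 0.4 = 0.316 per page.
Over the interval, μ = 0.316 × 10 = 3.16 (a 10-page section = 10 pages).
P(N = 5) = e^(−3.16) · 3.16^5/5! ≈ 0.1114.

0.1114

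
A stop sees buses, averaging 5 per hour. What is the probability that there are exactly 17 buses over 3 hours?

Over the interval, μ = 5 × 3 = 15 (3 hours).
P(N = 17) = e^(−μ) μ^17/17! = e^(−15) · 15^17/355687428096000 ≈ 0.0847.

0.0847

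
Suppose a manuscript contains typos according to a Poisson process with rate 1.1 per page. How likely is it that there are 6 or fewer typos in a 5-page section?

Over the interval, μ = 1.1 × 5 = 5.5 (a 5-page section = 5 pages).
P(N ≤ 6) = Σ_{j=0}^{6} e^(−μ) μ^j/j! ≈ 0.6860.

0.6860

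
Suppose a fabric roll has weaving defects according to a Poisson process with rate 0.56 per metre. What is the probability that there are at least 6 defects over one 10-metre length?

Over the interval, μ = 0.56 × 10 = 5.6 (a 10-metre length = 10 metres).
P(N ≥ 6) = 1 − P(N ≤ 5) = 1 − Σ_{j=0}^{5} e^(−μ) μ^j/j! ≈ 0.4881.

0.4881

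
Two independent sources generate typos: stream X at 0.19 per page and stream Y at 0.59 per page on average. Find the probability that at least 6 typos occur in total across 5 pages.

0.1994

Independent Poisson processes superpose: combined rate λ = 0.19 + 0.59 = 0.78 per page.
Over the interval, μ = 0.78 × 5 = 3.9 (5 pages).
P(N ≥ 6) = 1 − P(N ≤ 5) ≈ 0.1994.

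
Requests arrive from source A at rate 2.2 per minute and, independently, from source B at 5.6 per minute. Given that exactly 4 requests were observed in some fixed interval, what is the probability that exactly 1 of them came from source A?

0.4175

Given the total, each event is independently from source A with probability p = λ_A/(λ_A+λ_B) = 2.2/7.8 ≈ 0.2821.
So K ~ Binomial(4, 2.2/7.8): P(K = 1) = C(4,1) · (2.2/7.8)^1 · (5.6/7.8)^3 ≈ 0.4175.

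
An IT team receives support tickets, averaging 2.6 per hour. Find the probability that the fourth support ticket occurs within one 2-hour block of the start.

Over the interval, μ = 2.6 × 2 = 5.2 (a 2-hour block = 2 hours).
The fourth arrival falls in the interval iff at least 4 events occur there: P(S_4 ≤ t) = P(N ≥ 4) = 1 − P(N ≤ 3) ≈ 0.7619.

0.7619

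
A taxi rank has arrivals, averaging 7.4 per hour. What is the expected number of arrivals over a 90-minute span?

E[N] = λt = 7.4 × 1.5 = 11.1 (a 90-minute span = 1.5 hours).

11.1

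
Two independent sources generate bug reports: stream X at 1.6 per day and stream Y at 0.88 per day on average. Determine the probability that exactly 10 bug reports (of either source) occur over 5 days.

Independent Poisson processes superpose: combined rate λ = 1.6 + 0.88 = 2.48 per day.
Over the interval, μ = 2.48 × 5 = 12.4 (5 days).
P(N = 10) = e^(−12.4) · 12.4^10/10! ≈ 0.0975.

0.0975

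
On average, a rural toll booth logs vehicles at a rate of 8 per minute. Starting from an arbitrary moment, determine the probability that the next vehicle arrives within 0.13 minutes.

0.6465

Inter-arrival times are exponential with rate λ = 8 per minute.
P(T ≤ 0.13) = 1 − e^(−λt) = 1 − e^(−8 × 0.13) = 1 − e^(−1.04) ≈ 0.6465.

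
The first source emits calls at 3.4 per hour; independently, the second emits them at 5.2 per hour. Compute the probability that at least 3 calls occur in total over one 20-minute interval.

Independent Poisson processes superpose: combined rate λ = 3.4 + 5.2 = 8.6 per hour.
Over the interval, μ = 8.6 × 1/3 ≈ 2.86667 (a 20-minute interval = 1/3 hours).
P(N ≥ 3) = 1 − P(N ≤ 2) ≈ 0.5463.

0.5463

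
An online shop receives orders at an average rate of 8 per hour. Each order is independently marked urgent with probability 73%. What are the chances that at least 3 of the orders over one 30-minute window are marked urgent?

Thinning: the orders that are marked urgent themselves form a Poisson process with rate 0.73 × 8 = 5.84 per hour.
Over the interval, μ = 5.84 × 0.5 = 2.92 (a 30-minute window = 0.5 hours).
P(N ≥ 3) = 1 − P(N ≤ 2) ≈ 0.5586.

0.5586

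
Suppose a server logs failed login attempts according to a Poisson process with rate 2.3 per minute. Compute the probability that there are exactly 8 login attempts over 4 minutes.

Over the interval, μ = 2.3 × 4 = 9.2 (4 minutes).
P(N = 8) = e^(−μ) μ^8/8! = e^(−9.2) · 9.2^8/40320 ≈ 0.1286.

0.1286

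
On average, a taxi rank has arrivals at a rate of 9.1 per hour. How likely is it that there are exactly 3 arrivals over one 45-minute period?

0.0576

Over the interval, μ = 9.1 × 0.75 = 6.825 (a 45-minute period = 0.75 hours).
P(N = 3) = e^(−μ) μ^3/3! = e^(−6.825) · 6.825^3/6 ≈ 0.0576.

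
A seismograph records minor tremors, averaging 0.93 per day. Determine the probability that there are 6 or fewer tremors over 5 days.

Over the interval, μ = 0.93 × 5 = 4.65 (5 days).
P(N ≤ 6) = Σ_{j=0}^{6} e^(−μ) μ^j/j! ≈ 0.8114.

0.8114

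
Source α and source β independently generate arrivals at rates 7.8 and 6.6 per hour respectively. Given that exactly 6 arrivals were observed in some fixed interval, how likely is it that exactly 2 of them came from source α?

0.1942

Given the total, each event is independently from source α with probability p = λ_α/(λ_α+λ_β) = 7.8/14.4 ≈ 0.5417.
So K ~ Binomial(6, 7.8/14.4): P(K = 2) = C(6,2) · (7.8/14.4)^2 · (6.6/14.4)^4 ≈ 0.1942.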